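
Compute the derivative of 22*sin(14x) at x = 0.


Apply the chain rule to differentiate 22*sin(14x):
d/dx [22*sin(14x)]
= 22 * cos(14x) * d/dx(14x)
= 22 * 14 * cos(14x)
= 308 * cos(14x)
Evaluate at x = 0:
= 308 * cos(0)
= 308 * 1
= 308

308


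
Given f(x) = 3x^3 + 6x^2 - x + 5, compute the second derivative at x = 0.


First derivative:
f'(x) = 9x^2 + 12x - 1
Second derivative:
f''(x) = 18x + 12
Substitute x = 0:
f''(0) = 18 * 0 + 12
= 0 + 12
= 12

12


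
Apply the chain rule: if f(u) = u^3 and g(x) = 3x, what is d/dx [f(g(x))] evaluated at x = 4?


Using the chain rule: (f(g(x)))' = f'(g(x)) * g'(x)
First, find g(4):
g(4) = 3 * 4 + 0 = 12
Next, f'(u) = 3u^2
And g'(x) = 3
So f'(g(4)) * g'(4)
= 3 * 12^2 * 3
= 3 * 144 * 3
= 1296

1296


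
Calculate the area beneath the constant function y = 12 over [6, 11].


The area under a constant function y = 12 is a rectangle.
Width = 11 - 6 = 5
Height = 12
Area = width * height
= 5 * 12
= 60

60


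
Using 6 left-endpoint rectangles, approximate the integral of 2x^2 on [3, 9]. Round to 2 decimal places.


Left Riemann sum uses left endpoints of each subinterval.
Interval: [3, 9], n = 6
dx = (9 - 3) / 6 = 1
Left endpoints: [3, 4, 5, 6, 7, 8]
f values: [18, 32, 50, 72, 98, 128]
Sum = dx * (sum of f values)
= 1 * 398
= 398 = 398.00

398.00


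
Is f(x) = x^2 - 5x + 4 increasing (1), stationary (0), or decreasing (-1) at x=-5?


Compute f'(x) to determine behavior:
f'(x) = 2x - 5
f'(-5) = 2 * (-5) - 5
= -10 - 5
= -15
Since f'(-5) < 0, the function is decreasing (-1)

-1


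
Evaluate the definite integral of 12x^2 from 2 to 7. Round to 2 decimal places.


Find the antiderivative of 12x^2:
F(x) = 12/3 * x^3
Apply the Fundamental Theorem of Calculus:
F(7) - F(2)
= 12/3 * 7^3 - 12/3 * 2^3
= 12/3 * (343 - 8)
= 12/3 * 335
= 1340 = 1340.00

1340.00


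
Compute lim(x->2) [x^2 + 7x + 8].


Since polynomials are continuous, we use direct substitution.
lim(x->2) of x^2 + 7x + 8
= 1 * 2^2 + 7 * 2 + 8
= 4 + 14 + 8
= 26

26


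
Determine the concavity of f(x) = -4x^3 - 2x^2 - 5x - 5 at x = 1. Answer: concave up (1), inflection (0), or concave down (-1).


Concavity is determined by the sign of f''(x).
f(x) = -4x^3 - 2x^2 - 5x - 5
f'(x) = -12x^2 - 4x - 5
f''(x) = -24x - 4
f''(1) = -24 * 1 - 4
= -24 - 4
= -28
Since f''(1) < 0, the function is concave down (-1)

-1


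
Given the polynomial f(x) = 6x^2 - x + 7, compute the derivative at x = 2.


Differentiate term by term using power and sum rules:
f(x) = 6x^2 - x + 7
f'(x) = 12x - 1
Substitute x = 2:
f'(2) = 12 * 2 - 1
= 24 - 1
= 23

23


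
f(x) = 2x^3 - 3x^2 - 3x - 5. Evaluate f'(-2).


Differentiate f(x) = 2x^3 - 3x^2 - 3x - 5 term by term:
f'(x) = 6x^2 - 6x - 3
Substitute x = -2:
f'(-2) = 6 * (-2)^2 - 6 * (-2) - 3
= 24 + 12 - 3
= 33

33


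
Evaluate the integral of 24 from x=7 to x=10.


The integral of a constant k over [a, b] equals k * (b - a).
integral from 7 to 10 of 24 dx
= 24 * (10 - 7)
= 24 * 3
= 72

72


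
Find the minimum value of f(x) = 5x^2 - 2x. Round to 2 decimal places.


For a quadratic f(x) = ax^2 + bx + c with a > 0, the minimum is at the vertex.
Vertex x-coordinate: x = -b/(2a)
x = -(-2) / (2 * 5)
x = 2/10 = 1/5
Substitute back to find the minimum value:
f(1/5) = 5 * (1/5)^2 - 2 * (1/5) + 0
= 1/5 - 2/5 + 0
= -1/5 = -0.20

-0.20


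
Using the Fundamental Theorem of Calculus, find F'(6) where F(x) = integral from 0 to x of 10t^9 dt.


By the Fundamental Theorem of Calculus (Part 1):
If F(x) = integral from 0 to x of f(t) dt, then F'(x) = f(x)
Here f(t) = 10t^9
So F'(x) = 10x^9
Evaluate at x = 6:
F'(6) = 10 * 6^9
= 10 * 10077696
= 100776960

100776960


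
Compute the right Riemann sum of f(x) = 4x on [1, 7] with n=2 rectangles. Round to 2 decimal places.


Right Riemann sum uses right endpoints of each subinterval.
Interval: [1, 7], n = 2
dx = (7 - 1) / 2 = 3
Right endpoints: [4, 7]
f values: [16, 28]
Sum = dx * (sum of f values)
= 3 * 44
= 132 = 132.00

132.00


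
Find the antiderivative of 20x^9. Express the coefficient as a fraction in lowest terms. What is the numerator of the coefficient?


Apply the power rule for integration:
integral of ax^n dx = a/(n+1) * x^(n+1) + C
integral of 20x^9 dx
= 20/10 * x^10 + C
= 2 * x^10 + C
The coefficient in lowest terms is 2 = 2/1, so its numerator is 2

2


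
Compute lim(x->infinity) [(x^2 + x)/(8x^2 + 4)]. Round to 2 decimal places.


For limits at infinity with equal-degree polynomials,
we compare leading coefficients.
Numerator leading term: x^2
Denominator leading term: 8x^2
Divide both by x^2:
lim = (1 + 1/x) / (8 + 4/x^2)
As x -> infinity, the 1/x and 1/x^2 terms vanish:
= 1/8 ≈ 0.13

0.13


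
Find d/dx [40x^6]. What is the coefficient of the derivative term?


We apply the power rule: d/dx [ax^n] = a*n * x^(n-1)
d/dx [40x^6]
= 40 * 6 * x^(6-1)
= 240x^5
The coefficient is 240

240


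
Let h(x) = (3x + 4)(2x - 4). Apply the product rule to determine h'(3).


Let u(x) = 3x + 4 and v(x) = 2x - 4
u'(x) = 3
v'(x) = 2
Product rule: h'(x) = u'(x)*v(x) + u(x)*v'(x)
= 3 * (2x - 4) + (3x + 4) * 2
At x = 3:
u(3) = 3 * 3 + 4 = 13
v(3) = 2 * 3 - 4 = 2
h'(3) = 3 * 2 + 13 * 2
= 6 + 26
= 32

32


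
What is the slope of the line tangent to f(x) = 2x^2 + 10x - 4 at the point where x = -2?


The slope of the tangent line equals f'(x) at the point.
f(x) = 2x^2 + 10x - 4
f'(x) = 4x + 10
At x = -2:
f'(-2) = 4 * (-2) + 10
= -8 + 10
= 2

2


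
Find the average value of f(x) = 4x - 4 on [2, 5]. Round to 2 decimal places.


Average value = 1/(b-a) * integral from a to b of f(x) dx
First compute the integral of 4x - 4:
F(x) = 2x^2 - 4x
F(5) = 2 * 25 - 4 * 5 = 30
F(2) = 2 * 4 - 4 * 2 = 0
Integral = 30 - 0 = 30
Average = 30 / (5 - 2) = 30 / 3
= 10 = 10.00

10.00


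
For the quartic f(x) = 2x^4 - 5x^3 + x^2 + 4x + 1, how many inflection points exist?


Inflection points occur where f''(x) = 0 and concavity changes.
f(x) = 2x^4 - 5x^3 + x^2 + 4x + 1
f'(x) = 8x^3 - 15x^2 + 2x + 4
f''(x) = 24x^2 - 30x + 2
This is a quadratic in x. Use the discriminant to count real roots.
Discriminant = (-30)^2 - 4 * 24 * 2
= 900 - 192
= 708
Since discriminant > 0, f''(x) = 0 has 2 distinct real solutions.
A quadratic with two distinct real roots changes sign at each root, so concavity changes at both.
Number of inflection points: 2

2


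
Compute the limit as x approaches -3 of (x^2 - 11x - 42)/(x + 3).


Direct substitution gives 0/0, so we factor the numerator.
Factor: (x^2 - 11x - 42) = (x + 3)(x - 14)
Cancel the common factor (x + 3):
(x^2 - 11x - 42)/(x + 3) = (x - 14)
Now substitute x = -3:
= (-3) - (14) = -17

-17


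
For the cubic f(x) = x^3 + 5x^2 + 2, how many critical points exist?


Find where f'(x) = 0:
f(x) = x^3 + 5x^2 + 2
f'(x) = 3x^2 + 10x
This is a quadratic in x. Use the discriminant to count real roots.
Discriminant = (10)^2 - 4 * 3 * 0
= 100 - 0
= 100
Since discriminant > 0, f'(x) = 0 has 2 real solutions.
Number of critical points: 2

2


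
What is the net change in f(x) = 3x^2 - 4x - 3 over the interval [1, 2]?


Net change = f(b) - f(a)
f(x) = 3x^2 - 4x - 3
Compute f(2):
f(2) = 3 * 2^2 - 4 * 2 - 3
= 12 - 8 - 3
= 1
Compute f(1):
f(1) = 3 * 1^2 - 4 * 1 - 3
= 3 - 4 - 3
= -4
Net change = 1 - (-4) = 5

5


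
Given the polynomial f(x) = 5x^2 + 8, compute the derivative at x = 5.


Differentiate term by term using power and sum rules:
f(x) = 5x^2 + 8
f'(x) = 10x
Substitute x = 5:
f'(5) = 10 * 5 + 0
= 50 + 0
= 50

50


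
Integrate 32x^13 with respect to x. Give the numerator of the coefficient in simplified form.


Apply the power rule for integration:
integral of ax^n dx = a/(n+1) * x^(n+1) + C
integral of 32x^13 dx
= 32/14 * x^14 + C
= 16/7 * x^14 + C
The coefficient in lowest terms is 16/7, and its numerator is 16

16


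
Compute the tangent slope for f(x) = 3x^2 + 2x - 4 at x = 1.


The slope of the tangent line equals f'(x) at the point.
f(x) = 3x^2 + 2x - 4
f'(x) = 6x + 2
At x = 1:
f'(1) = 6 * 1 + 2
= 6 + 2
= 8

8


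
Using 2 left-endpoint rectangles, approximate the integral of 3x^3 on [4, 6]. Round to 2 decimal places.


Left Riemann sum uses left endpoints of each subinterval.
Interval: [4, 6], n = 2
dx = (6 - 4) / 2 = 1
Left endpoints: [4, 5]
f values: [192, 375]
Sum = dx * (sum of f values)
= 1 * 567
= 567 = 567.00

567.00


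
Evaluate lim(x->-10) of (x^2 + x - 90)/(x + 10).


Direct substitution gives 0/0, so we factor the numerator.
Factor: (x^2 + x - 90) = (x + 10)(x - 9)
Cancel the common factor (x + 10):
(x^2 + x - 90)/(x + 10) = (x - 9)
Now substitute x = -10:
= (-10) - (9) = -19

-19


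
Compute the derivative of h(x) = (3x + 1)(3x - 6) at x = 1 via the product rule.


Let u(x) = 3x + 1 and v(x) = 3x - 6
u'(x) = 3
v'(x) = 3
Product rule: h'(x) = u'(x)*v(x) + u(x)*v'(x)
= 3 * (3x - 6) + (3x + 1) * 3
At x = 1:
u(1) = 3 * 1 + 1 = 4
v(1) = 3 * 1 - 6 = -3
h'(1) = 3 * (-3) + 4 * 3
= -9 + 12
= 3

3


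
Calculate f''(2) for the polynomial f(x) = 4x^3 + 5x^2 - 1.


First derivative:
f'(x) = 12x^2 + 10x
Second derivative:
f''(x) = 24x + 10
Substitute x = 2:
f''(2) = 24 * 2 + 10
= 48 + 10
= 58

58


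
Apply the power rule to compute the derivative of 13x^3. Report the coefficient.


We apply the power rule: d/dx [ax^n] = a*n * x^(n-1)
d/dx [13x^3]
= 13 * 3 * x^(3-1)
= 39x^2
The coefficient is 39

39


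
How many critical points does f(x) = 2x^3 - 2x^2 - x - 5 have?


Find where f'(x) = 0:
f(x) = 2x^3 - 2x^2 - x - 5
f'(x) = 6x^2 - 4x - 1
This is a quadratic in x. Use the discriminant to count real roots.
Discriminant = (-4)^2 - 4 * 6 * (-1)
= 16 - (-24)
= 40
Since discriminant > 0, f'(x) = 0 has 2 real solutions.
Number of critical points: 2

2


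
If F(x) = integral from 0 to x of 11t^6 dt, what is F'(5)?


By the Fundamental Theorem of Calculus (Part 1):
If F(x) = integral from 0 to x of f(t) dt, then F'(x) = f(x)
Here f(t) = 11t^6
So F'(x) = 11x^6
Evaluate at x = 5:
F'(5) = 11 * 5^6
= 11 * 15625
= 171875

171875


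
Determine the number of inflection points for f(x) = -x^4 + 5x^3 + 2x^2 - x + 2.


Inflection points occur where f''(x) = 0 and concavity changes.
f(x) = -x^4 + 5x^3 + 2x^2 - x + 2
f'(x) = -4x^3 + 15x^2 + 4x - 1
f''(x) = -12x^2 + 30x + 4
This is a quadratic in x. Use the discriminant to count real roots.
Discriminant = (30)^2 - 4 * (-12) * 4
= 900 - (-192)
= 1092
Since discriminant > 0, f''(x) = 0 has 2 distinct real solutions.
A quadratic with two distinct real roots changes sign at each root, so concavity changes at both.
Number of inflection points: 2

2


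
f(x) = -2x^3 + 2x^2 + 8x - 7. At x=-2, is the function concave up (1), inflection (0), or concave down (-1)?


Concavity is determined by the sign of f''(x).
f(x) = -2x^3 + 2x^2 + 8x - 7
f'(x) = -6x^2 + 4x + 8
f''(x) = -12x + 4
f''(-2) = -12 * (-2) + 4
= 24 + 4
= 28
Since f''(-2) > 0, the function is concave up (1)

1


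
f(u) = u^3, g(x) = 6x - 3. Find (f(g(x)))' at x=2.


Using the chain rule: (f(g(x)))' = f'(g(x)) * g'(x)
First, find g(2):
g(2) = 6 * 2 - 3 = 9
Next, f'(u) = 3u^2
And g'(x) = 6
So f'(g(2)) * g'(2)
= 3 * 9^2 * 6
= 3 * 81 * 6
= 1458

1458


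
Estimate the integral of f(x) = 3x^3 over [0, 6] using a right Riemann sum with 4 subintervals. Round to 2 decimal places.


Right Riemann sum uses right endpoints of each subinterval.
Interval: [0, 6], n = 4
dx = (6 - 0) / 4 = 3/2
Right endpoints: [3/2, 3, 9/2, 6]
f values: [81/8, 81, 2187/8, 648]
Sum = dx * (sum of f values)
= 3/2 * 2025/2
= 6075/4 = 1518.75

1518.75


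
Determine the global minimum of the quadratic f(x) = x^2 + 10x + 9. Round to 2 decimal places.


For a quadratic f(x) = ax^2 + bx + c with a > 0, the minimum is at the vertex.
Vertex x-coordinate: x = -b/(2a)
x = -(10) / (2 * 1)
x = -10/2 = -5
Substitute back to find the minimum value:
f(-5) = 1 * (-5)^2 + 10 * (-5) + 9
= 25 - 50 + 9
= -16 = -16.00

-16.00


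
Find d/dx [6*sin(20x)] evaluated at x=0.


Apply the chain rule to differentiate 6*sin(20x):
d/dx [6*sin(20x)]
= 6 * cos(20x) * d/dx(20x)
= 6 * 20 * cos(20x)
= 120 * cos(20x)
Evaluate at x = 0:
= 120 * cos(0)
= 120 * 1
= 120

120


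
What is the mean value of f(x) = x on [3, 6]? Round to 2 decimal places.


Average value = 1/(b-a) * integral from a to b of f(x) dx
First compute the integral of x:
F(x) = (1/2)x^2
F(6) = 1/2 * 36 + 0 * 6 = 18
F(3) = 1/2 * 9 + 0 * 3 = 9/2
Integral = 18 - 9/2 = 27/2
Average = (27/2) / (6 - 3) = (27/2) / 3
= 9/2 = 4.50

4.50


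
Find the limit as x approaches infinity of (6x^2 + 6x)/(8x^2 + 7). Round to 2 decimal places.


For limits at infinity with equal-degree polynomials,
we compare leading coefficients.
Numerator leading term: 6x^2
Denominator leading term: 8x^2
Divide both by x^2:
lim = (6 + 6/x) / (8 + 7/x^2)
As x -> infinity, the 1/x and 1/x^2 terms vanish:
= 6/8 = 3/4 = 0.75

0.75


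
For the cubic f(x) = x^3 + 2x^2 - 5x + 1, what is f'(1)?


Differentiate f(x) = x^3 + 2x^2 - 5x + 1 term by term:
f'(x) = 3x^2 + 4x - 5
Substitute x = 1:
f'(1) = 3 * 1^2 + 4 * 1 - 5
= 3 + 4 - 5
= 2

2


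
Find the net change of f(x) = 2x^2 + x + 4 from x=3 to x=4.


Net change = f(b) - f(a)
f(x) = 2x^2 + x + 4
Compute f(4):
f(4) = 2 * 4^2 + 1 * 4 + 4
= 32 + 4 + 4
= 40
Compute f(3):
f(3) = 2 * 3^2 + 1 * 3 + 4
= 18 + 3 + 4
= 25
Net change = 40 - 25 = 15

15


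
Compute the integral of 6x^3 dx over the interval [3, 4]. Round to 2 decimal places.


Find the antiderivative of 6x^3:
F(x) = 6/4 * x^4
Apply the Fundamental Theorem of Calculus:
F(4) - F(3)
= 6/4 * 4^4 - 6/4 * 3^4
= 6/4 * (256 - 81)
= 6/4 * 175
= 525/2 = 262.50

262.50


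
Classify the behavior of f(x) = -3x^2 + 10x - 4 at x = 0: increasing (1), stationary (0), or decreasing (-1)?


Compute f'(x) to determine behavior:
f'(x) = -6x + 10
f'(0) = -6 * 0 + 10
= 0 + 10
= 10
Since f'(0) > 0, the function is increasing (1)

1


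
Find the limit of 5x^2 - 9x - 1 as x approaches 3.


Since polynomials are continuous, we use direct substitution.
lim(x->3) of 5x^2 - 9x - 1
= 5 * 3^2 - 9 * 3 - 1
= 45 - 27 - 1
= 17

17


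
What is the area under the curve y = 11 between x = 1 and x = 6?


The area under a constant function y = 11 is a rectangle.
Width = 6 - 1 = 5
Height = 11
Area = width * height
= 5 * 11
= 55

55


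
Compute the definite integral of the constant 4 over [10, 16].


The integral of a constant k over [a, b] equals k * (b - a).
integral from 10 to 16 of 4 dx
= 4 * (16 - 10)
= 4 * 6
= 24

24


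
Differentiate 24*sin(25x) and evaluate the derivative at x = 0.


Apply the chain rule to differentiate 24*sin(25x):
d/dx [24*sin(25x)]
= 24 * cos(25x) * d/dx(25x)
= 24 * 25 * cos(25x)
= 600 * cos(25x)
Evaluate at x = 0:
= 600 * cos(0)
= 600 * 1
= 600

600


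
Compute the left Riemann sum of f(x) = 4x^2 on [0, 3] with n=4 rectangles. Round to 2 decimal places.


Left Riemann sum uses left endpoints of each subinterval.
Interval: [0, 3], n = 4
dx = (3 - 0) / 4 = 3/4
Left endpoints: [0, 3/4, 3/2, 9/4]
f values: [0, 9/4, 9, 81/4]
Sum = dx * (sum of f values)
= 3/4 * 63/2
= 189/8 ≈ 23.63

23.63


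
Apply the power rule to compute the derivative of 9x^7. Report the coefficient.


We apply the power rule: d/dx [ax^n] = a*n * x^(n-1)
d/dx [9x^7]
= 9 * 7 * x^(7-1)
= 63x^6
The coefficient is 63

63


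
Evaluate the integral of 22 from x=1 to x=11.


The integral of a constant k over [a, b] equals k * (b - a).
integral from 1 to 11 of 22 dx
= 22 * (11 - 1)
= 22 * 10
= 220

220


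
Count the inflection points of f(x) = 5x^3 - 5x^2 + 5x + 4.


Inflection points occur where f''(x) = 0 and concavity changes.
f(x) = 5x^3 - 5x^2 + 5x + 4
f'(x) = 15x^2 - 10x + 5
f''(x) = 30x - 10
Set f''(x) = 0:
30x - 10 = 0
x = 10 / 30 = 1/3
Since f''(x) is linear (degree 1), it changes sign at this point.
Therefore there is exactly 1 inflection point.

1


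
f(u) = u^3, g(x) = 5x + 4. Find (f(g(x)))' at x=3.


Using the chain rule: (f(g(x)))' = f'(g(x)) * g'(x)
First, find g(3):
g(3) = 5 * 3 + 4 = 19
Next, f'(u) = 3u^2
And g'(x) = 5
So f'(g(3)) * g'(3)
= 3 * 19^2 * 5
= 3 * 361 * 5
= 5415

5415


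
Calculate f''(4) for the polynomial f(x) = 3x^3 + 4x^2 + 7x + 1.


First derivative:
f'(x) = 9x^2 + 8x + 7
Second derivative:
f''(x) = 18x + 8
Substitute x = 4:
f''(4) = 18 * 4 + 8
= 72 + 8
= 80

80


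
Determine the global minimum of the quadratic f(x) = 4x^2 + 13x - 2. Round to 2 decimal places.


For a quadratic f(x) = ax^2 + bx + c with a > 0, the minimum is at the vertex.
Vertex x-coordinate: x = -b/(2a)
x = -(13) / (2 * 4)
x = -13/8
Substitute back to find the minimum value:
f(-13/8) = 4 * (-13/8)^2 + 13 * (-13/8) - 2
= 169/16 - 169/8 - 2
= -201/16 ≈ -12.56

-12.56


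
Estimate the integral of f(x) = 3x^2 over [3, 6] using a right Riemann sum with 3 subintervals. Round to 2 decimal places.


Right Riemann sum uses right endpoints of each subinterval.
Interval: [3, 6], n = 3
dx = (6 - 3) / 3 = 1
Right endpoints: [4, 5, 6]
f values: [48, 75, 108]
Sum = dx * (sum of f values)
= 1 * 231
= 231 = 231.00

231.00


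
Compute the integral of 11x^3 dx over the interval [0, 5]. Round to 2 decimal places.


Find the antiderivative of 11x^3:
F(x) = 11/4 * x^4
Apply the Fundamental Theorem of Calculus:
F(5) - F(0)
= 11/4 * 5^4 - 11/4 * 0^4
= 11/4 * (625 - 0)
= 11/4 * 625
= 6875/4 = 1718.75

1718.75


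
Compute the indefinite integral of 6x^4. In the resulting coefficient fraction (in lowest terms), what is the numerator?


Apply the power rule for integration:
integral of ax^n dx = a/(n+1) * x^(n+1) + C
integral of 6x^4 dx
= 6/5 * x^5 + C
The coefficient in lowest terms is 6/5, and its numerator is 6

6


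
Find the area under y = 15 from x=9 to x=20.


The area under a constant function y = 15 is a rectangle.
Width = 20 - 9 = 11
Height = 15
Area = width * height
= 11 * 15
= 165

165


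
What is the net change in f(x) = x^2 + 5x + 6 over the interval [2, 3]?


Net change = f(b) - f(a)
f(x) = x^2 + 5x + 6
Compute f(3):
f(3) = 1 * 3^2 + 5 * 3 + 6
= 9 + 15 + 6
= 30
Compute f(2):
f(2) = 1 * 2^2 + 5 * 2 + 6
= 4 + 10 + 6
= 20
Net change = 30 - 20 = 10

10


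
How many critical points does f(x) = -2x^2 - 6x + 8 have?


Find where f'(x) = 0:
f'(x) = -4x - 6
Set f'(x) = 0:
-4x - 6 = 0
x = 6 / (-4) = -3/2
This is a linear equation in x, so there is exactly one solution.
Number of critical points: 1

1


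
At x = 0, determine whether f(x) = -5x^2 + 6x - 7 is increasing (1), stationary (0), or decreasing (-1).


Compute f'(x) to determine behavior:
f'(x) = -10x + 6
f'(0) = -10 * 0 + 6
= 0 + 6
= 6
Since f'(0) > 0, the function is increasing (1)

1


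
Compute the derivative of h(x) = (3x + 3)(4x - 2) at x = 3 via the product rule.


Let u(x) = 3x + 3 and v(x) = 4x - 2
u'(x) = 3
v'(x) = 4
Product rule: h'(x) = u'(x)*v(x) + u(x)*v'(x)
= 3 * (4x - 2) + (3x + 3) * 4
At x = 3:
u(3) = 3 * 3 + 3 = 12
v(3) = 4 * 3 - 2 = 10
h'(3) = 3 * 10 + 12 * 4
= 30 + 48
= 78

78


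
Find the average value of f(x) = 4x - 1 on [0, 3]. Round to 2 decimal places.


Average value = 1/(b-a) * integral from a to b of f(x) dx
First compute the integral of 4x - 1:
F(x) = 2x^2 - x
F(3) = 2 * 9 - 1 * 3 = 15
F(0) = 2 * 0 - 1 * 0 = 0
Integral = 15 - 0 = 15
Average = 15 / (3 - 0) = 15 / 3
= 5 = 5.00

5.00


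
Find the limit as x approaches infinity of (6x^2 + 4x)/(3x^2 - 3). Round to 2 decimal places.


For limits at infinity with equal-degree polynomials,
we compare leading coefficients.
Numerator leading term: 6x^2
Denominator leading term: 3x^2
Divide both by x^2:
lim = (6 + 4/x) / (3 - 3/x^2)
As x -> infinity, the 1/x and 1/x^2 terms vanish:
= 6/3 = 2 = 2.00

2.00


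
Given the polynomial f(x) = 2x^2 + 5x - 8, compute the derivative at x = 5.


Differentiate term by term using power and sum rules:
f(x) = 2x^2 + 5x - 8
f'(x) = 4x + 5
Substitute x = 5:
f'(5) = 4 * 5 + 5
= 20 + 5
= 25

25


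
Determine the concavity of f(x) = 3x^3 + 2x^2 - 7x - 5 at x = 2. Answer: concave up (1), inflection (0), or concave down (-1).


Concavity is determined by the sign of f''(x).
f(x) = 3x^3 + 2x^2 - 7x - 5
f'(x) = 9x^2 + 4x - 7
f''(x) = 18x + 4
f''(2) = 18 * 2 + 4
= 36 + 4
= 40
Since f''(2) > 0, the function is concave up (1)

1


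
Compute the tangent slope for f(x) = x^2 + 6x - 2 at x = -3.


The slope of the tangent line equals f'(x) at the point.
f(x) = x^2 + 6x - 2
f'(x) = 2x + 6
At x = -3:
f'(-3) = 2 * (-3) + 6
= -6 + 6
= 0

0


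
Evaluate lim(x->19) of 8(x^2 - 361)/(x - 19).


Direct substitution gives 0/0, so we factor the numerator.
Factor: 8(x^2 - 361) = 8 * (x - 19)(x + 19)
Cancel the common factor (x - 19):
8(x^2 - 361)/(x - 19) = 8 * (x + 19)
Now substitute x = 19:
= 8 * (19 + 19) = 304

304


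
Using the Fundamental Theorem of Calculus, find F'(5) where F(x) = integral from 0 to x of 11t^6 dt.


By the Fundamental Theorem of Calculus (Part 1):
If F(x) = integral from 0 to x of f(t) dt, then F'(x) = f(x)
Here f(t) = 11t^6
So F'(x) = 11x^6
Evaluate at x = 5:
F'(5) = 11 * 5^6
= 11 * 15625
= 171875

171875


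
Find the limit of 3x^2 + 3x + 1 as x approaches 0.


Since polynomials are continuous, we use direct substitution.
lim(x->0) of 3x^2 + 3x + 1
= 3 * 0^2 + 3 * 0 + 1
= 0 + 0 + 1
= 1

1


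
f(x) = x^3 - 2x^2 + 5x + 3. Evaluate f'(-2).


Differentiate f(x) = x^3 - 2x^2 + 5x + 3 term by term:
f'(x) = 3x^2 - 4x + 5
Substitute x = -2:
f'(-2) = 3 * (-2)^2 - 4 * (-2) + 5
= 12 + 8 + 5
= 25

25


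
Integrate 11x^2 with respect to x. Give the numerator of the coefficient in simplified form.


Apply the power rule for integration:
integral of ax^n dx = a/(n+1) * x^(n+1) + C
integral of 11x^2 dx
= 11/3 * x^3 + C
The coefficient in lowest terms is 11/3, and its numerator is 11

11


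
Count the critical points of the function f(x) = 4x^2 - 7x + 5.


Find where f'(x) = 0:
f'(x) = 8x - 7
Set f'(x) = 0:
8x - 7 = 0
x = 7 / 8 = 7/8
This is a linear equation in x, so there is exactly one solution.
Number of critical points: 1

1


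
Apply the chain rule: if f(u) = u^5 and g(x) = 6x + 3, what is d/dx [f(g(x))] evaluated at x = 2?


Using the chain rule: (f(g(x)))' = f'(g(x)) * g'(x)
First, find g(2):
g(2) = 6 * 2 + 3 = 15
Next, f'(u) = 5u^4
And g'(x) = 6
So f'(g(2)) * g'(2)
= 5 * 15^4 * 6
= 5 * 50625 * 6
= 1518750

1518750


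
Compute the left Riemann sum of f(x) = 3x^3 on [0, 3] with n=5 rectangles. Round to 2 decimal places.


Left Riemann sum uses left endpoints of each subinterval.
Interval: [0, 3], n = 5
dx = (3 - 0) / 5 = 3/5
Left endpoints: [0, 3/5, 6/5, 9/5, 12/5]
f values: [0, 81/125, 648/125, 2187/125, 5184/125]
Sum = dx * (sum of f values)
= 3/5 * 324/5
= 972/25 = 38.88

38.88


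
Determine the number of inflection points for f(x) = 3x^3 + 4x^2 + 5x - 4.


Inflection points occur where f''(x) = 0 and concavity changes.
f(x) = 3x^3 + 4x^2 + 5x - 4
f'(x) = 9x^2 + 8x + 5
f''(x) = 18x + 8
Set f''(x) = 0:
18x + 8 = 0
x = -8 / 18 = -4/9
Since f''(x) is linear (degree 1), it changes sign at this point.
Therefore there is exactly 1 inflection point.

1


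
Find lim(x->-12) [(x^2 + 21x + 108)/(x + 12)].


Direct substitution gives 0/0, so we factor the numerator.
Factor: (x^2 + 21x + 108) = (x + 12)(x + 9)
Cancel the common factor (x + 12):
(x^2 + 21x + 108)/(x + 12) = (x + 9)
Now substitute x = -12:
= (-12) - (-9) = -3

-3


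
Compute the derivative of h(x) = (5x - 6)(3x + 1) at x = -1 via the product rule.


Let u(x) = 5x - 6 and v(x) = 3x + 1
u'(x) = 5
v'(x) = 3
Product rule: h'(x) = u'(x)*v(x) + u(x)*v'(x)
= 5 * (3x + 1) + (5x - 6) * 3
At x = -1:
u(-1) = 5 * (-1) - 6 = -11
v(-1) = 3 * (-1) + 1 = -2
h'(-1) = 5 * (-2) + (-11) * 3
= -10 - 33
= -43

-43


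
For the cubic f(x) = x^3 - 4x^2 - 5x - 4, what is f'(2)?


Differentiate f(x) = x^3 - 4x^2 - 5x - 4 term by term:
f'(x) = 3x^2 - 8x - 5
Substitute x = 2:
f'(2) = 3 * 2^2 - 8 * 2 - 5
= 12 - 16 - 5
= -9

-9


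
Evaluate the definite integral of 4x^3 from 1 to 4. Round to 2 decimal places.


Find the antiderivative of 4x^3:
F(x) = 4/4 * x^4
Apply the Fundamental Theorem of Calculus:
F(4) - F(1)
= 4/4 * 4^4 - 4/4 * 1^4
= 4/4 * (256 - 1)
= 4/4 * 255
= 255 = 255.00

255.00


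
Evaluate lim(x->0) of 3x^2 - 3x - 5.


Since polynomials are continuous, we use direct substitution.
lim(x->0) of 3x^2 - 3x - 5
= 3 * 0^2 - 3 * 0 - 5
= 0 + 0 - 5
= -5

-5


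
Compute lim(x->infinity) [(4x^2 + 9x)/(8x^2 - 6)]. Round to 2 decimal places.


For limits at infinity with equal-degree polynomials,
we compare leading coefficients.
Numerator leading term: 4x^2
Denominator leading term: 8x^2
Divide both by x^2:
lim = (4 + 9/x) / (8 - 6/x^2)
As x -> infinity, the 1/x and 1/x^2 terms vanish:
= 4/8 = 1/2 = 0.50

0.50


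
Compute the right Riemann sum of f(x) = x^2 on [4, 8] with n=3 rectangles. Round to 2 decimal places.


Right Riemann sum uses right endpoints of each subinterval.
Interval: [4, 8], n = 3
dx = (8 - 4) / 3 = 4/3
Right endpoints: [16/3, 20/3, 8]
f values: [256/9, 400/9, 64]
Sum = dx * (sum of f values)
= 4/3 * 1232/9
= 4928/27 ≈ 182.52

182.52


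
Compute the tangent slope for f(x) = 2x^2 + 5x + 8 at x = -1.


The slope of the tangent line equals f'(x) at the point.
f(x) = 2x^2 + 5x + 8
f'(x) = 4x + 5
At x = -1:
f'(-1) = 4 * (-1) + 5
= -4 + 5
= 1

1


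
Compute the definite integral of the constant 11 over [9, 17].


The integral of a constant k over [a, b] equals k * (b - a).
integral from 9 to 17 of 11 dx
= 11 * (17 - 9)
= 11 * 8
= 88

88


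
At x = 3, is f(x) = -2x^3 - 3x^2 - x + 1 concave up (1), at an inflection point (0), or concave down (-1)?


Concavity is determined by the sign of f''(x).
f(x) = -2x^3 - 3x^2 - x + 1
f'(x) = -6x^2 - 6x - 1
f''(x) = -12x - 6
f''(3) = -12 * 3 - 6
= -36 - 6
= -42
Since f''(3) < 0, the function is concave down (-1)

-1


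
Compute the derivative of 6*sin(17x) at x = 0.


Apply the chain rule to differentiate 6*sin(17x):
d/dx [6*sin(17x)]
= 6 * cos(17x) * d/dx(17x)
= 6 * 17 * cos(17x)
= 102 * cos(17x)
Evaluate at x = 0:
= 102 * cos(0)
= 102 * 1
= 102

102


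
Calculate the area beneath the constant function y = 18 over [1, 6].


The area under a constant function y = 18 is a rectangle.
Width = 6 - 1 = 5
Height = 18
Area = width * height
= 5 * 18
= 90

90


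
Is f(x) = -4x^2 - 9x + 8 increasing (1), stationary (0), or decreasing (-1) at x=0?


Compute f'(x) to determine behavior:
f'(x) = -8x - 9
f'(0) = -8 * 0 - 9
= 0 - 9
= -9
Since f'(0) < 0, the function is decreasing (-1)

-1


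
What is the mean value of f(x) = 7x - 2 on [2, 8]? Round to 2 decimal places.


Average value = 1/(b-a) * integral from a to b of f(x) dx
First compute the integral of 7x - 2:
F(x) = (7/2)x^2 - 2x
F(8) = 7/2 * 64 - 2 * 8 = 208
F(2) = 7/2 * 4 - 2 * 2 = 10
Integral = 208 - 10 = 198
Average = 198 / (8 - 2) = 198 / 6
= 33 = 33.00

33.00


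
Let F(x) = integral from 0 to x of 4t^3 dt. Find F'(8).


By the Fundamental Theorem of Calculus (Part 1):
If F(x) = integral from 0 to x of f(t) dt, then F'(x) = f(x)
Here f(t) = 4t^3
So F'(x) = 4x^3
Evaluate at x = 8:
F'(8) = 4 * 8^3
= 4 * 512
= 2048

2048


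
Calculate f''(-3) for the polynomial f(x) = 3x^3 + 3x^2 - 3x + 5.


First derivative:
f'(x) = 9x^2 + 6x - 3
Second derivative:
f''(x) = 18x + 6
Substitute x = -3:
f''(-3) = 18 * (-3) + 6
= -54 + 6
= -48

-48


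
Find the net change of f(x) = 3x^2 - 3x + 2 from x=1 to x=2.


Net change = f(b) - f(a)
f(x) = 3x^2 - 3x + 2
Compute f(2):
f(2) = 3 * 2^2 - 3 * 2 + 2
= 12 - 6 + 2
= 8
Compute f(1):
f(1) = 3 * 1^2 - 3 * 1 + 2
= 3 - 3 + 2
= 2
Net change = 8 - 2 = 6

6


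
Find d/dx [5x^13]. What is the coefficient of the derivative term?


We apply the power rule: d/dx [ax^n] = a*n * x^(n-1)
d/dx [5x^13]
= 5 * 13 * x^(13-1)
= 65x^12
The coefficient is 65

65


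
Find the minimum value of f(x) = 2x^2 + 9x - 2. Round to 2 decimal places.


For a quadratic f(x) = ax^2 + bx + c with a > 0, the minimum is at the vertex.
Vertex x-coordinate: x = -b/(2a)
x = -(9) / (2 * 2)
x = -9/4
Substitute back to find the minimum value:
f(-9/4) = 2 * (-9/4)^2 + 9 * (-9/4) - 2
= 81/8 - 81/4 - 2
= -97/8 ≈ -12.13

-12.13


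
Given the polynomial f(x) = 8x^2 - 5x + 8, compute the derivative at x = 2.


Differentiate term by term using power and sum rules:
f(x) = 8x^2 - 5x + 8
f'(x) = 16x - 5
Substitute x = 2:
f'(2) = 16 * 2 - 5
= 32 - 5
= 27

27


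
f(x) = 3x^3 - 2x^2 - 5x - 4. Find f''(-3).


First derivative:
f'(x) = 9x^2 - 4x - 5
Second derivative:
f''(x) = 18x - 4
Substitute x = -3:
f''(-3) = 18 * (-3) - 4
= -54 - 4
= -58

-58


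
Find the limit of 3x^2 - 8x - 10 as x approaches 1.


Since polynomials are continuous, we use direct substitution.
lim(x->1) of 3x^2 - 8x - 10
= 3 * 1^2 - 8 * 1 - 10
= 3 - 8 - 10
= -15

-15


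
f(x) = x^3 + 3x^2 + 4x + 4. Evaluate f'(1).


Differentiate f(x) = x^3 + 3x^2 + 4x + 4 term by term:
f'(x) = 3x^2 + 6x + 4
Substitute x = 1:
f'(1) = 3 * 1^2 + 6 * 1 + 4
= 3 + 6 + 4
= 13

13


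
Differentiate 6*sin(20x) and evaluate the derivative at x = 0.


Apply the chain rule to differentiate 6*sin(20x):
d/dx [6*sin(20x)]
= 6 * cos(20x) * d/dx(20x)
= 6 * 20 * cos(20x)
= 120 * cos(20x)
Evaluate at x = 0:
= 120 * cos(0)
= 120 * 1
= 120

120


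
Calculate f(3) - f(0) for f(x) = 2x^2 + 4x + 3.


Net change = f(b) - f(a)
f(x) = 2x^2 + 4x + 3
Compute f(3):
f(3) = 2 * 3^2 + 4 * 3 + 3
= 18 + 12 + 3
= 33
Compute f(0):
f(0) = 2 * 0^2 + 4 * 0 + 3
= 0 + 0 + 3
= 3
Net change = 33 - 3 = 30

30


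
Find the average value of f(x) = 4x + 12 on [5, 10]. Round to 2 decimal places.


Average value = 1/(b-a) * integral from a to b of f(x) dx
First compute the integral of 4x + 12:
F(x) = 2x^2 + 12x
F(10) = 2 * 100 + 12 * 10 = 320
F(5) = 2 * 25 + 12 * 5 = 110
Integral = 320 - 110 = 210
Average = 210 / (10 - 5) = 210 / 5
= 42 = 42.00

42.00


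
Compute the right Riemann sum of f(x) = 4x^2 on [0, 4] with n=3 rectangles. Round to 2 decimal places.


Right Riemann sum uses right endpoints of each subinterval.
Interval: [0, 4], n = 3
dx = (4 - 0) / 3 = 4/3
Right endpoints: [4/3, 8/3, 4]
f values: [64/9, 256/9, 64]
Sum = dx * (sum of f values)
= 4/3 * 896/9
= 3584/27 ≈ 132.74

132.74


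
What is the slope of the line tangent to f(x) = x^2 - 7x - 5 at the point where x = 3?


The slope of the tangent line equals f'(x) at the point.
f(x) = x^2 - 7x - 5
f'(x) = 2x - 7
At x = 3:
f'(3) = 2 * 3 - 7
= 6 - 7
= -1

-1


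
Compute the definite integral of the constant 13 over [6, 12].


The integral of a constant k over [a, b] equals k * (b - a).
integral from 6 to 12 of 13 dx
= 13 * (12 - 6)
= 13 * 6
= 78

78


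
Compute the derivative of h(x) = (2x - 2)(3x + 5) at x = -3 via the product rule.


Let u(x) = 2x - 2 and v(x) = 3x + 5
u'(x) = 2
v'(x) = 3
Product rule: h'(x) = u'(x)*v(x) + u(x)*v'(x)
= 2 * (3x + 5) + (2x - 2) * 3
At x = -3:
u(-3) = 2 * (-3) - 2 = -8
v(-3) = 3 * (-3) + 5 = -4
h'(-3) = 2 * (-4) + (-8) * 3
= -8 - 24
= -32

-32


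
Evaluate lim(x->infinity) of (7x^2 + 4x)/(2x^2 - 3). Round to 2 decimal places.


For limits at infinity with equal-degree polynomials,
we compare leading coefficients.
Numerator leading term: 7x^2
Denominator leading term: 2x^2
Divide both by x^2:
lim = (7 + 4/x) / (2 - 3/x^2)
As x -> infinity, the 1/x and 1/x^2 terms vanish:
= 7/2 = 3.50

3.50


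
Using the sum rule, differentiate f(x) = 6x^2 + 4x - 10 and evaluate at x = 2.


Differentiate term by term using power and sum rules:
f(x) = 6x^2 + 4x - 10
f'(x) = 12x + 4
Substitute x = 2:
f'(2) = 12 * 2 + 4
= 24 + 4
= 28

28


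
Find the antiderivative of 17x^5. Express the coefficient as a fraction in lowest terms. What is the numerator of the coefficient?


Apply the power rule for integration:
integral of ax^n dx = a/(n+1) * x^(n+1) + C
integral of 17x^5 dx
= 17/6 * x^6 + C
The coefficient in lowest terms is 17/6, and its numerator is 17

17


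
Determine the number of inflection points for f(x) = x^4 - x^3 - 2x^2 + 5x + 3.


Inflection points occur where f''(x) = 0 and concavity changes.
f(x) = x^4 - x^3 - 2x^2 + 5x + 3
f'(x) = 4x^3 - 3x^2 - 4x + 5
f''(x) = 12x^2 - 6x - 4
This is a quadratic in x. Use the discriminant to count real roots.
Discriminant = (-6)^2 - 4 * 12 * (-4)
= 36 - (-192)
= 228
Since discriminant > 0, f''(x) = 0 has 2 distinct real solutions.
A quadratic with two distinct real roots changes sign at each root, so concavity changes at both.
Number of inflection points: 2

2


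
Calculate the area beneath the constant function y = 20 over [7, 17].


The area under a constant function y = 20 is a rectangle.
Width = 17 - 7 = 10
Height = 20
Area = width * height
= 10 * 20
= 200

200


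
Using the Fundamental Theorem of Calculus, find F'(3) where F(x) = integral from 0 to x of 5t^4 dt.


By the Fundamental Theorem of Calculus (Part 1):
If F(x) = integral from 0 to x of f(t) dt, then F'(x) = f(x)
Here f(t) = 5t^4
So F'(x) = 5x^4
Evaluate at x = 3:
F'(3) = 5 * 3^4
= 5 * 81
= 405

405


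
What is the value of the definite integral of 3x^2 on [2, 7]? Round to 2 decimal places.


Find the antiderivative of 3x^2:
F(x) = 3/3 * x^3
Apply the Fundamental Theorem of Calculus:
F(7) - F(2)
= 3/3 * 7^3 - 3/3 * 2^3
= 3/3 * (343 - 8)
= 3/3 * 335
= 335 = 335.00

335.00


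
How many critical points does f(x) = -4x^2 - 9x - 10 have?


Find where f'(x) = 0:
f'(x) = -8x - 9
Set f'(x) = 0:
-8x - 9 = 0
x = 9 / (-8) = -9/8
This is a linear equation in x, so there is exactly one solution.
Number of critical points: 1

1


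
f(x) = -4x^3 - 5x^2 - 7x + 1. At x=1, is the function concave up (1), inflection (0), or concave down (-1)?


Concavity is determined by the sign of f''(x).
f(x) = -4x^3 - 5x^2 - 7x + 1
f'(x) = -12x^2 - 10x - 7
f''(x) = -24x - 10
f''(1) = -24 * 1 - 10
= -24 - 10
= -34
Since f''(1) < 0, the function is concave down (-1)

-1


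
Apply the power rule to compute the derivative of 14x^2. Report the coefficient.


We apply the power rule: d/dx [ax^n] = a*n * x^(n-1)
d/dx [14x^2]
= 14 * 2 * x^(2-1)
= 28x
The coefficient is 28

28


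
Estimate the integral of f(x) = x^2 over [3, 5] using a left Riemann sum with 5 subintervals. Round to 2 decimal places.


Left Riemann sum uses left endpoints of each subinterval.
Interval: [3, 5], n = 5
dx = (5 - 3) / 5 = 2/5
Left endpoints: [3, 17/5, 19/5, 21/5, 23/5]
f values: [9, 289/25, 361/25, 441/25, 529/25]
Sum = dx * (sum of f values)
= 2/5 * 369/5
= 738/25 = 29.52

29.52


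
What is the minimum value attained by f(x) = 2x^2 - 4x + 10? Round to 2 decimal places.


For a quadratic f(x) = ax^2 + bx + c with a > 0, the minimum is at the vertex.
Vertex x-coordinate: x = -b/(2a)
x = -(-4) / (2 * 2)
x = 4/4 = 1
Substitute back to find the minimum value:
f(1) = 2 * 1^2 - 4 * 1 + 10
= 2 - 4 + 10
= 8 = 8.00

8.00


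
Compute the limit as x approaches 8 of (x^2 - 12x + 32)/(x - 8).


Direct substitution gives 0/0, so we factor the numerator.
Factor: (x^2 - 12x + 32) = (x - 8)(x - 4)
Cancel the common factor (x - 8):
(x^2 - 12x + 32)/(x - 8) = (x - 4)
Now substitute x = 8:
= (8) - (4) = 4

4


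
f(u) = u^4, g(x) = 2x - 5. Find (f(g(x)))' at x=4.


Using the chain rule: (f(g(x)))' = f'(g(x)) * g'(x)
First, find g(4):
g(4) = 2 * 4 - 5 = 3
Next, f'(u) = 4u^3
And g'(x) = 2
So f'(g(4)) * g'(4)
= 4 * 3^3 * 2
= 4 * 27 * 2
= 216

216


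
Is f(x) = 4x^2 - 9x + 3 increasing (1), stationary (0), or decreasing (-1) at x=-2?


Compute f'(x) to determine behavior:
f'(x) = 8x - 9
f'(-2) = 8 * (-2) - 9
= -16 - 9
= -25
Since f'(-2) < 0, the function is decreasing (-1)

-1


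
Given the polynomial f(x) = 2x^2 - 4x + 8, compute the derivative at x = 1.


Differentiate term by term using power and sum rules:
f(x) = 2x^2 - 4x + 8
f'(x) = 4x - 4
Substitute x = 1:
f'(1) = 4 * 1 - 4
= 4 - 4
= 0

0


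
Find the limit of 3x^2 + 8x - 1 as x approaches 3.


Since polynomials are continuous, we use direct substitution.
lim(x->3) of 3x^2 + 8x - 1
= 3 * 3^2 + 8 * 3 - 1
= 27 + 24 - 1
= 50

50


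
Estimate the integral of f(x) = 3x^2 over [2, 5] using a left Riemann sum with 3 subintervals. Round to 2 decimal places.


Left Riemann sum uses left endpoints of each subinterval.
Interval: [2, 5], n = 3
dx = (5 - 2) / 3 = 1
Left endpoints: [2, 3, 4]
f values: [12, 27, 48]
Sum = dx * (sum of f values)
= 1 * 87
= 87 = 87.00

87.00


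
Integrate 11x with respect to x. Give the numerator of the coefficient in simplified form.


Apply the power rule for integration:
integral of ax^n dx = a/(n+1) * x^(n+1) + C
integral of 11x dx
= 11/2 * x^2 + C
The coefficient in lowest terms is 11/2, and its numerator is 11

11


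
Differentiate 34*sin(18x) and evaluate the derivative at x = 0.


Apply the chain rule to differentiate 34*sin(18x):
d/dx [34*sin(18x)]
= 34 * cos(18x) * d/dx(18x)
= 34 * 18 * cos(18x)
= 612 * cos(18x)
Evaluate at x = 0:
= 612 * cos(0)
= 612 * 1
= 612

612


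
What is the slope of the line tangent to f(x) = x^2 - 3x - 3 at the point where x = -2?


The slope of the tangent line equals f'(x) at the point.
f(x) = x^2 - 3x - 3
f'(x) = 2x - 3
At x = -2:
f'(-2) = 2 * (-2) - 3
= -4 - 3
= -7

-7


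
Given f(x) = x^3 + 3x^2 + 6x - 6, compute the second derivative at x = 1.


First derivative:
f'(x) = 3x^2 + 6x + 6
Second derivative:
f''(x) = 6x + 6
Substitute x = 1:
f''(1) = 6 * 1 + 6
= 6 + 6
= 12

12


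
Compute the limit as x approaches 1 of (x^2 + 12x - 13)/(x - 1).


Direct substitution gives 0/0, so we factor the numerator.
Factor: (x^2 + 12x - 13) = (x - 1)(x + 13)
Cancel the common factor (x - 1):
(x^2 + 12x - 13)/(x - 1) = (x + 13)
Now substitute x = 1:
= (1) - (-13) = 14

14


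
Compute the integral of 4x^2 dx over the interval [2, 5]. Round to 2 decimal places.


Find the antiderivative of 4x^2:
F(x) = 4/3 * x^3
Apply the Fundamental Theorem of Calculus:
F(5) - F(2)
= 4/3 * 5^3 - 4/3 * 2^3
= 4/3 * (125 - 8)
= 4/3 * 117
= 156 = 156.00

156.00


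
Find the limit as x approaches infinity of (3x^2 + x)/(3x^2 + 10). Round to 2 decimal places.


For limits at infinity with equal-degree polynomials,
we compare leading coefficients.
Numerator leading term: 3x^2
Denominator leading term: 3x^2
Divide both by x^2:
lim = (3 + 1/x) / (3 + 10/x^2)
As x -> infinity, the 1/x and 1/x^2 terms vanish:
= 3/3 = 1 = 1.00

1.00


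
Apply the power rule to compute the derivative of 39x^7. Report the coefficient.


We apply the power rule: d/dx [ax^n] = a*n * x^(n-1)
d/dx [39x^7]
= 39 * 7 * x^(7-1)
= 273x^6
The coefficient is 273

273


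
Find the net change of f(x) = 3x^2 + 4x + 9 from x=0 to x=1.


Net change = f(b) - f(a)
f(x) = 3x^2 + 4x + 9
Compute f(1):
f(1) = 3 * 1^2 + 4 * 1 + 9
= 3 + 4 + 9
= 16
Compute f(0):
f(0) = 3 * 0^2 + 4 * 0 + 9
= 0 + 0 + 9
= 9
Net change = 16 - 9 = 7

7


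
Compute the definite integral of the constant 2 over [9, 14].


The integral of a constant k over [a, b] equals k * (b - a).
integral from 9 to 14 of 2 dx
= 2 * (14 - 9)
= 2 * 5
= 10

10


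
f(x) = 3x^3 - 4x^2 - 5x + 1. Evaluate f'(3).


Differentiate f(x) = 3x^3 - 4x^2 - 5x + 1 term by term:
f'(x) = 9x^2 - 8x - 5
Substitute x = 3:
f'(3) = 9 * 3^2 - 8 * 3 - 5
= 81 - 24 - 5
= 52

52


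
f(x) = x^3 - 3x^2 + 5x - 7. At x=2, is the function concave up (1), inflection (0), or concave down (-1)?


Concavity is determined by the sign of f''(x).
f(x) = x^3 - 3x^2 + 5x - 7
f'(x) = 3x^2 - 6x + 5
f''(x) = 6x - 6
f''(2) = 6 * 2 - 6
= 12 - 6
= 6
Since f''(2) > 0, the function is concave up (1)

1


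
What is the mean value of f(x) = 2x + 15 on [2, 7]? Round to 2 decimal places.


Average value = 1/(b-a) * integral from a to b of f(x) dx
First compute the integral of 2x + 15:
F(x) = x^2 + 15x
F(7) = 1 * 49 + 15 * 7 = 154
F(2) = 1 * 4 + 15 * 2 = 34
Integral = 154 - 34 = 120
Average = 120 / (7 - 2) = 120 / 5
= 24 = 24.00

24.00
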